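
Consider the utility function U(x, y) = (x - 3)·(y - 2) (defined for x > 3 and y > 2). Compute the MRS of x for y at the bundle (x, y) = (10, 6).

MU_x = (y−2), MU_y = (x−3).
MRS = (y−2)/(x−3).
At (10, 6): MRS = 4/7.
That is, one extra unit of x is worth 4/7 units of y at the margin.

MRS = 4/7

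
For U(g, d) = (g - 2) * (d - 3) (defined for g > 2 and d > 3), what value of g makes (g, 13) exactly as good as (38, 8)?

U(38, 8) = 180.
Set U(g, 13) = 180 and solve.
With d = 13: (13 − 3) = 10, so (g − 2) = 180/10 = 18.
So g = 2 + 18 = 20.
Check: U(20, 13) = 180.

g = 20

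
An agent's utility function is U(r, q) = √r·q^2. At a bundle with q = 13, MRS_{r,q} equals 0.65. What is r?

MU_r = 0.5·r^(-0.5)·q^2 and MU_q = 2·√r·q.
MRS = MU_r/MU_q = (0.25)·q/r.
Substitute q = 13: MRS = 3.25/r. Setting 3.25/r = 0.65 gives r = 3.25/0.65 = 5.

r = 5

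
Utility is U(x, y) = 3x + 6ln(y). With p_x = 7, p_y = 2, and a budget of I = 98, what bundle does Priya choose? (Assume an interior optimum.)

MU_x = 3, MU_y = 6/y.
MRS = 3 ÷ (6/y).
Tangency: set MRS = p_x/p_y = 7/2 = 3.5.
MRS depends only on y: 0.5·y = 3.5 ⇒ y* = 3.5/0.5 = 7.
From the budget, 7·x = 98 − 2·7 = 84, so x* = 12.

x* = 12, y* = 7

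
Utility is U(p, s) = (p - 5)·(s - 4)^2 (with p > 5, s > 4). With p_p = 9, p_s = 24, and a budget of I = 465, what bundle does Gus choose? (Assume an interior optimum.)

MU_p = (s−4)^2, MU_s = 2·(p−5)·(s−4).
MRS = (1/2)·(s−4)/(p−5).
Tangency: set MRS = p_p/p_s = 9/24 = 0.375.
So (1/2)·(s − 4)/(p − 5) = 0.375, i.e. (s − 4) = 0.75·(p − 5).
Rewrite the budget in excess-of-subsistence terms: 9·(p − 5) + 24·(s − 4) = 465 − 9·5 − 24·4 = 324.
Substituting, 27·(p − 5) = 324, so p − 5 = 12 and p* = 17.
Then s − 4 = 0.75·12 = 9, so s* = 13.

p* = 17, s* = 13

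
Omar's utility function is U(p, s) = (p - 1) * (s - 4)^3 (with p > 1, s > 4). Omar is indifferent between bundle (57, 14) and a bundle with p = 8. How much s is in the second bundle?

U(57, 14) = 56000.
Set U(8, s) = 56000 and solve.
With p = 8: (8 − 1) = 7, so (s − 4)^3 = 56000/7 = 8000.
Taking the cube root (with s > 4): s − 4 = 20, so s = 24.
Check: U(8, 24) = 56000.

s = 24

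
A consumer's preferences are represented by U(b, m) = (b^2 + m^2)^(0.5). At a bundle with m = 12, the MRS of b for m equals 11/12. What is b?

For CES with ρ = 2, MRS = (m/b)^(-1).
Setting (12/b)^(-1) = 11/12 gives 12/b = 12/11 and b = 11.

b = 11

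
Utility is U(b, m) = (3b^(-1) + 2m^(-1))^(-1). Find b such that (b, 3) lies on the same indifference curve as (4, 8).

b = 9

U depends on (b, m) only through S = 3b^(-1) + 2m^(-1), so equal utility means equal S. At (4, 8): S = 1.
With m = 3: 2·3^(-1) = 2/3, so 3b^(-1) = 1 − 2/3 = 1/3, i.e. b^(-1) = 1/9.
Hence b = 1/(1/9) = 9.
Check: U(9, 3) = 1.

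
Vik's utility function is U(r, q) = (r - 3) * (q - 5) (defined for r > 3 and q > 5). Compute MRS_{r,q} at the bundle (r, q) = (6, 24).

MRS = 19/3

MU_r = (q−5), MU_q = (r−3).
MRS = (q−5)/(r−3).
At (6, 24): MRS = 19/3.
The indifference curve has slope −19/3 at this bundle.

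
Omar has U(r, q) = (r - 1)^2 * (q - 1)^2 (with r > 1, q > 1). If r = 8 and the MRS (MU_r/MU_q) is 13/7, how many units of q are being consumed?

MU_r = 2·(r−1)·(q−1)^2, MU_q = 2·(r−1)^2·(q−1).
MRS = (q−1)/(r−1).
Substitute r = 8: MRS = (q − 1)/7. Setting this equal to 13/7 gives q − 1 = (13/7)·7 = 13, so q = 14.

q = 14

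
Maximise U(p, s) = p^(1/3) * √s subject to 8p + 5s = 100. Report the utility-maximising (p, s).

MU_p = 1/3·p^(-2/3)·√s and MU_s = 0.5·p^(1/3)·s^(-0.5).
MRS = MU_p/MU_s = (2/3)·s/p.
Tangency: set MRS = p_p/p_s = 8/5 = 1.6.
So (2/3)·s/p = 1.6, i.e. s = 2.4·p.
Substitute into the budget 8·p + 5·s = 100: 20·p = 100, so p* = 5.
Then s* = 2.4·5 = 12.

p* = 5, s* = 12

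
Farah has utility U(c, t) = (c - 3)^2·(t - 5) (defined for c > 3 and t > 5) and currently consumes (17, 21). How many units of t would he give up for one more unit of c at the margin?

MRS = 16/7

MU_c = 2·(c−3)·(t−5), MU_t = (c−3)^2.
MRS = (2/1)·(t−5)/(c−3).
At (17, 21): MRS = 16/7.
The indifference curve has slope −16/7 at this bundle.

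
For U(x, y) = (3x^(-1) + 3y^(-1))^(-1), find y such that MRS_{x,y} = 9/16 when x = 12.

y = 9

For CES with ρ = -1, MRS = (y/x)^2.
Setting (y/12)^2 = 9/16 gives y/12 = 0.75 and y = 9.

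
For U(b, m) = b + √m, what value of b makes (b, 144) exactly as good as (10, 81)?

b = 7

U(10, 81) = 19.
Set U(b, 144) = 19 and solve.
With m = 144: √144 = 12, so b = 19 − 12 = 7.
Check: U(7, 144) = 19.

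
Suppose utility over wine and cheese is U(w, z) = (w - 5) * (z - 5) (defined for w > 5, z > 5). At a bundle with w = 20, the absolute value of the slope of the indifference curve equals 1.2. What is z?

MU_w = (z−5), MU_z = (w−5).
MRS = (z−5)/(w−5).
Substitute w = 20: MRS = (z − 5)/15. Setting this equal to 1.2 gives z − 5 = 1.2·15 = 18, so z = 23.

z = 23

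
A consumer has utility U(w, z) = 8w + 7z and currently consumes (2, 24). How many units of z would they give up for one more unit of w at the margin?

MU_w = 8, MU_z = 7, so MRS = 8/7 at every bundle.
At (2, 24): MRS = 8/7.
That is, one extra unit of w is worth 8/7 units of z at the margin.

MRS = 8/7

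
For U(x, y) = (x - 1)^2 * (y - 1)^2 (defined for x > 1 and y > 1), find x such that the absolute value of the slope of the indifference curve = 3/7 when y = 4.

MU_x = 2·(x−1)·(y−1)^2, MU_y = 2·(x−1)^2·(y−1).
MRS = (y−1)/(x−1).
Substitute y = 4: MRS = 3/(x − 1). Setting this equal to 3/7 gives x − 1 = 3/(3/7) = 7, so x = 8.

x = 8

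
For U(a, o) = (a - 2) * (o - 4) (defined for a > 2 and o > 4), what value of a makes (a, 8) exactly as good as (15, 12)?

a = 28

U(15, 12) = 104.
Set U(a, 8) = 104 and solve.
With o = 8: (8 − 4) = 4, so (a − 2) = 104/4 = 26.
So a = 2 + 26 = 28.
Check: U(28, 8) = 104.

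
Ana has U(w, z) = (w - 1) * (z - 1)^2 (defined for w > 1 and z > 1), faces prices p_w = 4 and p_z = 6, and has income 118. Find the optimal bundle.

w* = 10, z* = 13

MU_w = (z−1)^2, MU_z = 2·(w−1)·(z−1).
MRS = (1/2)·(z−1)/(w−1).
Tangency: set MRS = p_w/p_z = 4/6 = 2/3.
So (1/2)·(z − 1)/(w − 1) = 2/3, i.e. (z − 1) = (4/3)·(w − 1).
Rewrite the budget in excess-of-subsistence terms: 4·(w − 1) + 6·(z − 1) = 118 − 4·1 − 6·1 = 108.
Substituting, 12·(w − 1) = 108, so w − 1 = 9 and w* = 10.
Then z − 1 = (4/3)·9 = 12, so z* = 13.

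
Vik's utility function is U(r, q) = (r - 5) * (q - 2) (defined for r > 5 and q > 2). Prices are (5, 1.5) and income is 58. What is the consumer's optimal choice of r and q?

MU_r = (q−2), MU_q = (r−5).
MRS = (q−2)/(r−5).
Tangency: set MRS = p_r/p_q = 5/1.5 = 10/3.
So (q − 2)/(r − 5) = 10/3, i.e. (q − 2) = (10/3)·(r − 5).
Rewrite the budget in excess-of-subsistence terms: 5·(r − 5) + 1.5·(q − 2) = 58 − 5·5 − 1.5·2 = 30.
Substituting, 10·(r − 5) = 30, so r − 5 = 3 and r* = 8.
Then q − 2 = (10/3)·3 = 10, so q* = 12.

r* = 8, q* = 12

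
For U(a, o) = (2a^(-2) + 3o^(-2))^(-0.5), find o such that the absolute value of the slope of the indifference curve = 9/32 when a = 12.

For CES with ρ = -2, MRS = (2/3)·(o/a)^3.
Setting (2/3)·(o/12)^3 = 9/32 gives (o/12)^3 = 27/64, so o/12 = 0.75 and o = 9.

o = 9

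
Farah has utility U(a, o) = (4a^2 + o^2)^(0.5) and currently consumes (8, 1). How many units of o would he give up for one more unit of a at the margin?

For CES with ρ = 2, MRS = (4/1)·(o/a)^(-1).
At (8, 1): MRS = 32.
So at (8, 1) the consumer would give up 32 units of o for one more unit of a.

MRS = 32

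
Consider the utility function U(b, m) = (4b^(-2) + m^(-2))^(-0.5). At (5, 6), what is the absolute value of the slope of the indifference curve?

MRS = 864/125

For CES with ρ = -2, MRS = (4/1)·(m/b)^3.
At (5, 6): MRS = 864/125.
So at (5, 6) the consumer would give up 864/125 units of m for one more unit of b.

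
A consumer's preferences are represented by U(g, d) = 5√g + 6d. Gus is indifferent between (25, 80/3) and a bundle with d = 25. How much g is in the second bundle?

g = 49

U(25, 80/3) = 185.
Set U(g, 25) = 185 and solve.
With d = 25: 5√g = 185 − 6·25 = 35, so √g = 7 and g = 49.
Check: U(49, 25) = 185.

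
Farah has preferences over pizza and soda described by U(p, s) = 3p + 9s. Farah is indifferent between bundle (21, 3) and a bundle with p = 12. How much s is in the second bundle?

U(21, 3) = 90.
Set U(12, s) = 90 and solve.
3·12 + 9s = 90 ⇒ 9s = 54 ⇒ s = 6.
Check: U(12, 6) = 90.

s = 6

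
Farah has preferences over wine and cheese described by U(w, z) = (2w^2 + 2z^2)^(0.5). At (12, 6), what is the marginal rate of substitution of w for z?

MRS = 2

For CES with ρ = 2, MRS = (z/w)^(-1).
At (12, 6): MRS = 2.
The indifference curve has slope −2 at this bundle.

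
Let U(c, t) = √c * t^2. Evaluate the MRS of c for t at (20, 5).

MRS = 1/16

MU_c = 0.5·c^(-0.5)·t^2 and MU_t = 2·√c·t.
MRS = MU_c/MU_t = (0.25)·t/c.
At (20, 5): MRS = 1/16.
That is, one extra unit of c is worth 1/16 units of t at the margin.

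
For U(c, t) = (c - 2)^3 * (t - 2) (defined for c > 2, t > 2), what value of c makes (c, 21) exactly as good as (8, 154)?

U(8, 154) = 32832.
Set U(c, 21) = 32832 and solve.
With t = 21: (21 − 2) = 19, so (c − 2)^3 = 32832/19 = 1728.
Taking the cube root (with c > 2): c − 2 = 12, so c = 14.
Check: U(14, 21) = 32832.

c = 14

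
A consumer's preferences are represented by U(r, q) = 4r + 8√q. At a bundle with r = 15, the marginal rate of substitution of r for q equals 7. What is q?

MU_r = 4, MU_q = 8/(2√q).
MRS = 4 ÷ (8/(2√q)).
MRS depends only on q: √q = 7 ⇒ √q = 7 ⇒ q = 49.

q = 49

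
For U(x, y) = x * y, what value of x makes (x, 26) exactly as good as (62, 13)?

x = 31

U(62, 13) = 806.
Set U(x, 26) = 806 and solve.
With y = 26: x = 806/26 = 31.
Check: U(31, 26) = 806.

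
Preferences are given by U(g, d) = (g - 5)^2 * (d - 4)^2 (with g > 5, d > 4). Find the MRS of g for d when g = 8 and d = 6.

MU_g = 2·(g−5)·(d−4)^2, MU_d = 2·(g−5)^2·(d−4).
MRS = (d−4)/(g−5).
At (8, 6): MRS = 2/3.
That is, one extra unit of g is worth 2/3 units of d at the margin.

MRS = 2/3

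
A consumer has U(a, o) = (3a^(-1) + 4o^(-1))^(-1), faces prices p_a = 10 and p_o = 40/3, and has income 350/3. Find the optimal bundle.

For CES with ρ = -1, MRS = (3/4)·(o/a)^2.
Tangency: set MRS = p_a/p_o = 10/(40/3) = 0.75.
So (o/a)^2 = 1; taking the square root, o/a = 1, i.e. o = a.
Substitute into the budget 10·a + (40/3)·o = 350/3: (70/3)·a = 350/3, so a* = 5 and o* = 5.

a* = 5, o* = 5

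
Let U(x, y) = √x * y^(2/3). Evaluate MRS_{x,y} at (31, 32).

MU_x = 0.5·x^(-0.5)·y^(2/3) and MU_y = 2/3·√x·y^(-1/3).
MRS = MU_x/MU_y = (0.75)·y/x.
At (31, 32): MRS = 24/31.
The indifference curve has slope −24/31 at this bundle.

MRS = 24/31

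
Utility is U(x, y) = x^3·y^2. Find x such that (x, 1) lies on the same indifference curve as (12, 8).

x = 48

U(12, 8) = 110592.
Set U(x, 1) = 110592 and solve.
With y = 1: 1^2 = 1, so x^3 = 110592/1 = 110592; taking the cube root, x = 48.
Check: U(48, 1) = 110592.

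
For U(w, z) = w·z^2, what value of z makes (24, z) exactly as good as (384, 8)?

U(384, 8) = 24576.
Set U(24, z) = 24576 and solve.
With w = 24: z^2 = 24576/24 = 1024; taking the square root, z = 32.
Check: U(24, 32) = 24576.

z = 32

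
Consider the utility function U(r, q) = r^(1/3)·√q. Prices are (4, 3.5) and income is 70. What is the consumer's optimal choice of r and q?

r* = 7, q* = 12

MU_r = 1/3·r^(-2/3)·√q and MU_q = 0.5·r^(1/3)·q^(-0.5).
MRS = MU_r/MU_q = (2/3)·q/r.
Tangency: set MRS = p_r/p_q = 4/3.5 = 8/7.
So (2/3)·q/r = 8/7, i.e. q = (12/7)·r.
Substitute into the budget 4·r + 3.5·q = 70: 10·r = 70, so r* = 7.
Then q* = (12/7)·7 = 12.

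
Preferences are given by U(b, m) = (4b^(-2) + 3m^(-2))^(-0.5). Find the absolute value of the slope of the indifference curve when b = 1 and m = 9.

For CES with ρ = -2, MRS = (4/3)·(m/b)^3.
At (1, 9): MRS = 972.
That is, one extra unit of b is worth 972 units of m at the margin.

MRS = 972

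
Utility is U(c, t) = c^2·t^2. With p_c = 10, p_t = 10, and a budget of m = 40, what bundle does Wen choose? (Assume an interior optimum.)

c* = 2, t* = 2

MU_c = 2·c·t^2 and MU_t = 2·c^2·t.
MRS = MU_c/MU_t = t/c.
Tangency: set MRS = p_c/p_t = 10/10 = 1.
So t/c = 1, i.e. t = c.
Substitute into the budget 10·c + 10·t = 40: 20·c = 40, so c* = 2.
Then t* = 2.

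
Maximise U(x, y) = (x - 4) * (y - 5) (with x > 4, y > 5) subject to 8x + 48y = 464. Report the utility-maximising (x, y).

MU_x = (y−5), MU_y = (x−4).
MRS = (y−5)/(x−4).
Tangency: set MRS = p_x/p_y = 8/48 = 1/6.
So (y − 5)/(x − 4) = 1/6, i.e. (y − 5) = (1/6)·(x − 4).
Rewrite the budget in excess-of-subsistence terms: 8·(x − 4) + 48·(y − 5) = 464 − 8·4 − 48·5 = 192.
Substituting, 16·(x − 4) = 192, so x − 4 = 12 and x* = 16.
Then y − 5 = (1/6)·12 = 2, so y* = 7.

x* = 16, y* = 7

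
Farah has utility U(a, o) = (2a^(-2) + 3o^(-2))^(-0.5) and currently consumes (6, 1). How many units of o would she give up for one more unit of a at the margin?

For CES with ρ = -2, MRS = (2/3)·(o/a)^3.
At (6, 1): MRS = 1/324.
The indifference curve has slope −1/324 at this bundle.

MRS = 1/324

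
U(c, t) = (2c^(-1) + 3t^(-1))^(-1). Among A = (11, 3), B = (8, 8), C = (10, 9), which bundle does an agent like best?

Bundle C

Evaluate utility at each bundle:
U(A) = 0.846.
U(B) = 1.600.
U(C) = 1.875.
Highest utility is C, so C ≻ B ≻ A.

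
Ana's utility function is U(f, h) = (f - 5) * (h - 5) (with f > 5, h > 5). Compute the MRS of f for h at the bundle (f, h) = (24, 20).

MU_f = (h−5), MU_h = (f−5).
MRS = (h−5)/(f−5).
At (24, 20): MRS = 15/19.
That is, one extra unit of f is worth 15/19 units of h at the margin.

MRS = 15/19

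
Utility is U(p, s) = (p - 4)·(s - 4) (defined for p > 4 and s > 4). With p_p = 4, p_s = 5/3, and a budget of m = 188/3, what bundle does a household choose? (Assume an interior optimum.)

p* = 9, s* = 16

MU_p = (s−4), MU_s = (p−4).
MRS = (s−4)/(p−4).
Tangency: set MRS = p_p/p_s = 4/(5/3) = 2.4.
So (s − 4)/(p − 4) = 2.4, i.e. (s − 4) = 2.4·(p − 4).
Rewrite the budget in excess-of-subsistence terms: 4·(p − 4) + (5/3)·(s − 4) = 188/3 − 4·4 − (5/3)·4 = 40.
Substituting, 8·(p − 4) = 40, so p − 4 = 5 and p* = 9.
Then s − 4 = 2.4·5 = 12, so s* = 16.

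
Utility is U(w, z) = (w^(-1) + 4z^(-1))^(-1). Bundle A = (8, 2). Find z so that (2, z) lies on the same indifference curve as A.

U depends on (w, z) only through S = w^(-1) + 4z^(-1), so equal utility means equal S. At (8, 2): S = 2.125.
With w = 2: 2^(-1) = 0.5, so 4z^(-1) = 2.125 − 0.5 = 1.625, i.e. z^(-1) = 13/32.
Hence z = 1/(13/32) = 32/13.
Check: U(2, 32/13) = 0.4706.

z = 32/13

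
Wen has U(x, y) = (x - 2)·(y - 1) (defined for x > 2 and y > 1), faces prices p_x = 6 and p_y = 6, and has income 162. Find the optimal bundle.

x* = 14, y* = 13

MU_x = (y−1), MU_y = (x−2).
MRS = (y−1)/(x−2).
Tangency: set MRS = p_x/p_y = 6/6 = 1.
So (y − 1)/(x − 2) = 1, i.e. (y − 1) = (x − 2).
Rewrite the budget in excess-of-subsistence terms: 6·(x − 2) + 6·(y − 1) = 162 − 6·2 − 6·1 = 144.
Substituting, 12·(x − 2) = 144, so x − 2 = 12 and x* = 14.
Then y − 1 = 12, so y* = 13.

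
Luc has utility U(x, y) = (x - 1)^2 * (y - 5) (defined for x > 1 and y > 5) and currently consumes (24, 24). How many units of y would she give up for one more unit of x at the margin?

MU_x = 2·(x−1)·(y−5), MU_y = (x−1)^2.
MRS = (2/1)·(y−5)/(x−1).
At (24, 24): MRS = 38/23.
The indifference curve has slope −38/23 at this bundle.

MRS = 38/23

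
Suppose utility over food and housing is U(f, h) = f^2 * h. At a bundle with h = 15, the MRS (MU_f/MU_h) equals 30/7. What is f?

MU_f = 2·f·h and MU_h = f^2.
MRS = MU_f/MU_h = (2/1)·h/f.
Substitute h = 15: MRS = 30/f. Setting 30/f = 30/7 gives f = 30/(30/7) = 7.

f = 7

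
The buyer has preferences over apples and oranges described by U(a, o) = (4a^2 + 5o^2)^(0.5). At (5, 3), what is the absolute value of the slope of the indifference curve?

For CES with ρ = 2, MRS = (4/5)·(o/a)^(-1).
At (5, 3): MRS = 4/3.
That is, one extra unit of a is worth 4/3 units of o at the margin.

MRS = 4/3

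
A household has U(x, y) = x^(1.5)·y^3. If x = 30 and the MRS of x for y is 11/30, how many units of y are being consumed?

y = 22

MU_x = 1.5·√x·y^3 and MU_y = 3·x^(1.5)·y^2.
MRS = MU_x/MU_y = (0.5)·y/x.
Substitute x = 30: MRS = y/60. Setting y/60 = 11/30 gives y = (11/30)·60 = 22.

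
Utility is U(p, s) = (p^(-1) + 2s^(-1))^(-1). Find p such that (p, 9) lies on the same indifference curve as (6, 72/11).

U depends on (p, s) only through S = p^(-1) + 2s^(-1), so equal utility means equal S. At (6, 72/11): S = 17/36.
With s = 9: 2·9^(-1) = 2/9, so p^(-1) = 17/36 − 2/9 = 0.25.
Hence p = 1/0.25 = 4.
Check: U(4, 9) = 2.1176.

p = 4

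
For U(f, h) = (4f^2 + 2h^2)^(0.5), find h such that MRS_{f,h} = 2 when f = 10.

h = 10

For CES with ρ = 2, MRS = (4/2)·(h/f)^(-1).
Setting (4/2)·(h/10)^(-1) = 2 gives (h/10)^(-1) = 1, so h/10 = 1 and h = 10.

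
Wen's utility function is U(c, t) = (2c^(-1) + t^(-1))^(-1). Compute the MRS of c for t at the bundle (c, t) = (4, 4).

For CES with ρ = -1, MRS = (2/1)·(t/c)^2.
At (4, 4): MRS = 2.
That is, one extra unit of c is worth 2 units of t at the margin.

MRS = 2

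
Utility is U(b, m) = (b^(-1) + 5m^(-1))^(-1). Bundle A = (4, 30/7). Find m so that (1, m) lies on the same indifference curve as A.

U depends on (b, m) only through S = b^(-1) + 5m^(-1), so equal utility means equal S. At (4, 30/7): S = 17/12.
With b = 1: 1^(-1) = 1, so 5m^(-1) = 17/12 − 1 = 5/12, i.e. m^(-1) = 1/12.
Hence m = 1/(1/12) = 12.
Check: U(1, 12) = 0.7059.

m = 12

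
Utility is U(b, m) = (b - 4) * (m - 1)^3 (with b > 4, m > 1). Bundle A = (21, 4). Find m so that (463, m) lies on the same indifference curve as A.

m = 2

U(21, 4) = 459.
Set U(463, m) = 459 and solve.
With b = 463: (463 − 4) = 459, so (m − 1)^3 = 459/459 = 1.
Taking the cube root (with m > 1): m − 1 = 1, so m = 2.
Check: U(463, 2) = 459.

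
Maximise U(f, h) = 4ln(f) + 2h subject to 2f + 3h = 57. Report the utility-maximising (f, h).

MU_f = 4/f, MU_h = 2.
MRS = 4/f ÷ 2.
Tangency: set MRS = p_f/p_h = 2/3.
MRS depends only on f: 2/f = 2/3 ⇒ f* = 2/(2/3) = 3.
From the budget, 3·h = 57 − 2·3 = 51, so h* = 17.

f* = 3, h* = 17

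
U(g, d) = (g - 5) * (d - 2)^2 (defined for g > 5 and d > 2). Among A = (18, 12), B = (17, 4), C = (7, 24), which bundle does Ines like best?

Bundle A

Evaluate utility at each bundle:
U(A) = 1300.
U(B) = 48.
U(C) = 968.
Highest utility is A, so A ≻ C ≻ B.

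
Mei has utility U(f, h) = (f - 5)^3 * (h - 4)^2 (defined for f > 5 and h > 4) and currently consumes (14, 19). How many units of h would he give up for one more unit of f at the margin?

MU_f = 3·(f−5)^2·(h−4)^2, MU_h = 2·(f−5)^3·(h−4).
MRS = (3/2)·(h−4)/(f−5).
At (14, 19): MRS = 2.5.
That is, one extra unit of f is worth 2.5 units of h at the margin.

MRS = 2.5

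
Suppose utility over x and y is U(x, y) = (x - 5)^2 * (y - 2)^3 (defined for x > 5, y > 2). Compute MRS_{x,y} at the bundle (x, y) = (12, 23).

MU_x = 2·(x−5)·(y−2)^3, MU_y = 3·(x−5)^2·(y−2)^2.
MRS = (2/3)·(y−2)/(x−5).
At (12, 23): MRS = 2.
The indifference curve has slope −2 at this bundle.

MRS = 2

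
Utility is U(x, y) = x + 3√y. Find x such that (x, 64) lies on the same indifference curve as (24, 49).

x = 21

U(24, 49) = 45.
Set U(x, 64) = 45 and solve.
With y = 64: √64 = 8, so x = 45 − 3·8 = 21.
Check: U(21, 64) = 45.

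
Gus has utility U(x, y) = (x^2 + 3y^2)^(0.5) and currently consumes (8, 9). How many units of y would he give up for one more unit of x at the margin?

For CES with ρ = 2, MRS = (1/3)·(y/x)^(-1).
At (8, 9): MRS = 8/27.
The indifference curve has slope −8/27 at this bundle.

MRS = 8/27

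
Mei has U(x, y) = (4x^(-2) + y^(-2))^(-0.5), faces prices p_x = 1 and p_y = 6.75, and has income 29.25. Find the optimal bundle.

For CES with ρ = -2, MRS = (4/1)·(y/x)^3.
Tangency: set MRS = p_x/p_y = 1/6.75 = 4/27.
So (y/x)^3 = 1/27; taking the cube root, y/x = 1/3, i.e. y = (1/3)·x.
Substitute into the budget 1·x + 6.75·y = 29.25: 3.25·x = 29.25, so x* = 9 and y* = (1/3)·9 = 3.

x* = 9, y* = 3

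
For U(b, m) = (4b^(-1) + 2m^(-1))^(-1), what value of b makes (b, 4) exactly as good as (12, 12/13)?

U depends on (b, m) only through S = 4b^(-1) + 2m^(-1), so equal utility means equal S. At (12, 12/13): S = 2.5.
With m = 4: 2·4^(-1) = 0.5, so 4b^(-1) = 2.5 − 0.5 = 2, i.e. b^(-1) = 0.5.
Hence b = 1/0.5 = 2.
Check: U(2, 4) = 0.4.

b = 2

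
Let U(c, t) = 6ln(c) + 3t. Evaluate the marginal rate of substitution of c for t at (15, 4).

MRS = 2/15

MU_c = 6/c, MU_t = 3.
MRS = 6/c ÷ 3.
At (15, 4): MRS = 2/15.
So at (15, 4) the consumer would give up 2/15 units of t for one more unit of c.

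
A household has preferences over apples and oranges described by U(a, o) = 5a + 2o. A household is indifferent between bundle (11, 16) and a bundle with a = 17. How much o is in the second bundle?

o = 1

U(11, 16) = 87.
Set U(17, o) = 87 and solve.
5·17 + 2o = 87 ⇒ 2o = 2 ⇒ o = 1.
Check: U(17, 1) = 87.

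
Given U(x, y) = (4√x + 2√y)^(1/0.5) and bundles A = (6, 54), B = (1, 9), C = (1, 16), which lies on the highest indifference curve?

Evaluate utility at each bundle:
U(A) = 600.000.
U(B) = 100.000.
U(C) = 144.000.
Highest utility is A, so A ≻ C ≻ B.

Bundle A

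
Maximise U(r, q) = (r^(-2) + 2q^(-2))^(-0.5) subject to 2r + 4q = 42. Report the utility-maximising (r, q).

For CES with ρ = -2, MRS = (1/2)·(q/r)^3.
Tangency: set MRS = p_r/p_q = 2/4 = 0.5.
So (q/r)^3 = 1; taking the cube root, q/r = 1, i.e. q = r.
Substitute into the budget 2·r + 4·q = 42: 6·r = 42, so r* = 7 and q* = 7.

r* = 7, q* = 7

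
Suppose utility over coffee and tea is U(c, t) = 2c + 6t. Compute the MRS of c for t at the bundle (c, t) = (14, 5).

MRS = 1/3

MU_c = 2, MU_t = 6, so MRS = 2/6 = 1/3 at every bundle.
At (14, 5): MRS = 1/3.
So at (14, 5) the consumer would give up 1/3 units of t for one more unit of c.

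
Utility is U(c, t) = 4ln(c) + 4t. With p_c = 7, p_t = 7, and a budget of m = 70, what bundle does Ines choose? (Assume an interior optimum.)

c* = 1, t* = 9

MU_c = 4/c, MU_t = 4.
MRS = 4/c ÷ 4.
Tangency: set MRS = p_c/p_t = 7/7 = 1.
MRS depends only on c: 1/c = 1 ⇒ c* = 1/1 = 1.
From the budget, 7·t = 70 − 7·1 = 63, so t* = 9.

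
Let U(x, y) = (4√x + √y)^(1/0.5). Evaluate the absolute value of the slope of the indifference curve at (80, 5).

For CES with ρ = 0.5, MRS = (4/1)·√(y/x).
At (80, 5): MRS = 1.
That is, one extra unit of x is worth 1 units of y at the margin.

MRS = 1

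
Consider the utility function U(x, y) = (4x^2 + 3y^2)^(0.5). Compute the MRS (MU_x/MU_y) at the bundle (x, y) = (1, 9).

MRS = 4/27

For CES with ρ = 2, MRS = (4/3)·(y/x)^(-1).
At (1, 9): MRS = 4/27.
The indifference curve has slope −4/27 at this bundle.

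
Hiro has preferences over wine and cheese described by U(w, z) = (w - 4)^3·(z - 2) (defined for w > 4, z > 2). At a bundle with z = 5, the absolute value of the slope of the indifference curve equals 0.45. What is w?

w = 24

MU_w = 3·(w−4)^2·(z−2), MU_z = (w−4)^3.
MRS = (3/1)·(z−2)/(w−4).
Substitute z = 5: MRS = 9/(w − 4). Setting this equal to 0.45 gives w − 4 = 9/0.45 = 20, so w = 24.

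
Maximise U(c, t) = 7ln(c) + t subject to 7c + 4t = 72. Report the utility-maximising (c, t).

c* = 4, t* = 11

MU_c = 7/c, MU_t = 1.
MRS = 7/c ÷ 1.
Tangency: set MRS = p_c/p_t = 7/4 = 1.75.
MRS depends only on c: 7/c = 1.75 ⇒ c* = 7/1.75 = 4.
From the budget, 4·t = 72 − 7·4 = 44, so t* = 11.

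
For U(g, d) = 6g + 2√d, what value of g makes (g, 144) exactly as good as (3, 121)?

g = 8/3

U(3, 121) = 40.
Set U(g, 144) = 40 and solve.
With d = 144: √144 = 12, so 6g = 40 − 2·12 = 16 and g = 8/3.
Check: U(8/3, 144) = 40.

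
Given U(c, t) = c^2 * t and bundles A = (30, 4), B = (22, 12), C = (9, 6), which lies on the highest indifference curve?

Bundle B

Evaluate utility at each bundle:
U(A) = 3600.
U(B) = 5808.
U(C) = 486.
Highest utility is B, so B ≻ A ≻ C.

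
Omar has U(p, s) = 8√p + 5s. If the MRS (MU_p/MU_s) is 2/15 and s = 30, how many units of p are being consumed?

p = 36

MU_p = 8/(2√p), MU_s = 5.
MRS = 8/(2√p) ÷ 5.
MRS depends only on p: 0.8/√p = 2/15 ⇒ √p = 0.8/(2/15) = 6 ⇒ p = 36.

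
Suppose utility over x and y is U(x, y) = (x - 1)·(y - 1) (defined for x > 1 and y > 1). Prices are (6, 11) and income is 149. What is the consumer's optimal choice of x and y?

x* = 12, y* = 7

MU_x = (y−1), MU_y = (x−1).
MRS = (y−1)/(x−1).
Tangency: set MRS = p_x/p_y = 6/11.
So (y − 1)/(x − 1) = 6/11, i.e. (y − 1) = (6/11)·(x − 1).
Rewrite the budget in excess-of-subsistence terms: 6·(x − 1) + 11·(y − 1) = 149 − 6·1 − 11·1 = 132.
Substituting, 12·(x − 1) = 132, so x − 1 = 11 and x* = 12.
Then y − 1 = (6/11)·11 = 6, so y* = 7.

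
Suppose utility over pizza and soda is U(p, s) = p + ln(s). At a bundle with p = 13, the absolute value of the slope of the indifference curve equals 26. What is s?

s = 26

MU_p = 1, MU_s = 1/s.
MRS = 1 ÷ (1/s).
MRS depends only on s: s = 26 ⇒ s = 26.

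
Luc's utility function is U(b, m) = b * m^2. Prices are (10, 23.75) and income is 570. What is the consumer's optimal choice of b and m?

MU_b = m^2 and MU_m = 2·b·m.
MRS = MU_b/MU_m = (1/2)·m/b.
Tangency: set MRS = p_b/p_m = 10/23.75 = 8/19.
So (1/2)·m/b = 8/19, i.e. m = (16/19)·b.
Substitute into the budget 10·b + 23.75·m = 570: 30·b = 570, so b* = 19.
Then m* = (16/19)·19 = 16.

b* = 19, m* = 16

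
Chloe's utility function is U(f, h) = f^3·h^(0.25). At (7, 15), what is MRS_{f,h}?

MRS = 180/7

MU_f = 3·f^2·h^(0.25) and MU_h = 0.25·f^3·h^(-0.75).
MRS = MU_f/MU_h = (12)·h/f.
At (7, 15): MRS = 180/7.
So at (7, 15) the consumer would give up 180/7 units of h for one more unit of f.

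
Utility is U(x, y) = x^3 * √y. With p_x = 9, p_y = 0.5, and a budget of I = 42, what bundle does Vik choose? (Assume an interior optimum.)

MU_x = 3·x^2·√y and MU_y = 0.5·x^3·y^(-0.5).
MRS = MU_x/MU_y = (6)·y/x.
Tangency: set MRS = p_x/p_y = 9/0.5 = 18.
So (6)·y/x = 18, i.e. y = 3·x.
Substitute into the budget 9·x + 0.5·y = 42: 10.5·x = 42, so x* = 4.
Then y* = 3·4 = 12.

x* = 4, y* = 12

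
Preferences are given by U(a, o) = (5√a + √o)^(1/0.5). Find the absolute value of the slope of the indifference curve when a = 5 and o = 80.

MRS = 20

For CES with ρ = 0.5, MRS = (5/1)·√(o/a).
At (5, 80): MRS = 20.
So at (5, 80) the consumer would give up 20 units of o for one more unit of a.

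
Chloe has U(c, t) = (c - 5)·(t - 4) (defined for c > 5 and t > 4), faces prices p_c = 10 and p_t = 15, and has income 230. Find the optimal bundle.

c* = 11, t* = 8

MU_c = (t−4), MU_t = (c−5).
MRS = (t−4)/(c−5).
Tangency: set MRS = p_c/p_t = 10/15 = 2/3.
So (t − 4)/(c − 5) = 2/3, i.e. (t − 4) = (2/3)·(c − 5).
Rewrite the budget in excess-of-subsistence terms: 10·(c − 5) + 15·(t − 4) = 230 − 10·5 − 15·4 = 120.
Substituting, 20·(c − 5) = 120, so c − 5 = 6 and c* = 11.
Then t − 4 = (2/3)·6 = 4, so t* = 8.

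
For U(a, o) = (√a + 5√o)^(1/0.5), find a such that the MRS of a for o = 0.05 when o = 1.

For CES with ρ = 0.5, MRS = (1/5)·√(o/a).
Setting (1/5)·√(1/a) = 0.05 gives √(1/a) = 0.25, so 1/a = 1/16 and a = 16.

a = 16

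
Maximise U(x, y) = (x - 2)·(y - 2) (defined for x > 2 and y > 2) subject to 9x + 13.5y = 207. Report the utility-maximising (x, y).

x* = 11, y* = 8

MU_x = (y−2), MU_y = (x−2).
MRS = (y−2)/(x−2).
Tangency: set MRS = p_x/p_y = 9/13.5 = 2/3.
So (y − 2)/(x − 2) = 2/3, i.e. (y − 2) = (2/3)·(x − 2).
Rewrite the budget in excess-of-subsistence terms: 9·(x − 2) + 13.5·(y − 2) = 207 − 9·2 − 13.5·2 = 162.
Substituting, 18·(x − 2) = 162, so x − 2 = 9 and x* = 11.
Then y − 2 = (2/3)·9 = 6, so y* = 8.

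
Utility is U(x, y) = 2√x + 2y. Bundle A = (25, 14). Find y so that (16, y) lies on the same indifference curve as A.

U(25, 14) = 38.
Set U(16, y) = 38 and solve.
With x = 16: √16 = 4, so 2y = 38 − 2·4 = 30 and y = 15.
Check: U(16, 15) = 38.

y = 15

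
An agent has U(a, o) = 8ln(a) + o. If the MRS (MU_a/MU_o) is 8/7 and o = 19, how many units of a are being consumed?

MU_a = 8/a, MU_o = 1.
MRS = 8/a ÷ 1.
MRS depends only on a: 8/a = 8/7 ⇒ a = 8/(8/7) = 7.

a = 7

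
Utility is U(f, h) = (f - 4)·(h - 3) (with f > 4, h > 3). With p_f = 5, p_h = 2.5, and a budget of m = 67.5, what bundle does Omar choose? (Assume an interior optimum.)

MU_f = (h−3), MU_h = (f−4).
MRS = (h−3)/(f−4).
Tangency: set MRS = p_f/p_h = 5/2.5 = 2.
So (h − 3)/(f − 4) = 2, i.e. (h − 3) = 2·(f − 4).
Rewrite the budget in excess-of-subsistence terms: 5·(f − 4) + 2.5·(h − 3) = 67.5 − 5·4 − 2.5·3 = 40.
Substituting, 10·(f − 4) = 40, so f − 4 = 4 and f* = 8.
Then h − 3 = 2·4 = 8, so h* = 11.

f* = 8, h* = 11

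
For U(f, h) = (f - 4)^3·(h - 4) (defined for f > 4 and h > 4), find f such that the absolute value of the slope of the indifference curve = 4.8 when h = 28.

f = 19

MU_f = 3·(f−4)^2·(h−4), MU_h = (f−4)^3.
MRS = (3/1)·(h−4)/(f−4).
Substitute h = 28: MRS = 72/(f − 4). Setting this equal to 4.8 gives f − 4 = 72/4.8 = 15, so f = 19.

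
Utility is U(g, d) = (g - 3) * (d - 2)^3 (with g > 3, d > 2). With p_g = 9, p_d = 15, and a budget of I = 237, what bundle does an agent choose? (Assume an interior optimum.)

MU_g = (d−2)^3, MU_d = 3·(g−3)·(d−2)^2.
MRS = (1/3)·(d−2)/(g−3).
Tangency: set MRS = p_g/p_d = 9/15 = 0.6.
So (1/3)·(d − 2)/(g − 3) = 0.6, i.e. (d − 2) = 1.8·(g − 3).
Rewrite the budget in excess-of-subsistence terms: 9·(g − 3) + 15·(d − 2) = 237 − 9·3 − 15·2 = 180.
Substituting, 36·(g − 3) = 180, so g − 3 = 5 and g* = 8.
Then d − 2 = 1.8·5 = 9, so d* = 11.

g* = 8, d* = 11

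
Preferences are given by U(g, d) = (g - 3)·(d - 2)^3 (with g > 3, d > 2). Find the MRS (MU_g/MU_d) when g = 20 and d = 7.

MRS = 5/51

MU_g = (d−2)^3, MU_d = 3·(g−3)·(d−2)^2.
MRS = (1/3)·(d−2)/(g−3).
At (20, 7): MRS = 5/51.
So at (20, 7) the consumer would give up 5/51 units of d for one more unit of g.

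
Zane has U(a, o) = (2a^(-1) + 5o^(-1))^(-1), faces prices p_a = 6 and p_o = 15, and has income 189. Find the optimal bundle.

For CES with ρ = -1, MRS = (2/5)·(o/a)^2.
Tangency: set MRS = p_a/p_o = 6/15 = 0.4.
So (o/a)^2 = 1; taking the square root, o/a = 1, i.e. o = a.
Substitute into the budget 6·a + 15·o = 189: 21·a = 189, so a* = 9 and o* = 9.

a* = 9, o* = 9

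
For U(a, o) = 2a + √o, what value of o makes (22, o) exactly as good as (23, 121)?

o = 169

U(23, 121) = 57.
Set U(22, o) = 57 and solve.
With a = 22: √o = 57 − 2·22 = 13, so √o = 13 and o = 169.
Check: U(22, 169) = 57.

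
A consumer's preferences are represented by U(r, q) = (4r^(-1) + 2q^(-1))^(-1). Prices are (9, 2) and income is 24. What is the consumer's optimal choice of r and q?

For CES with ρ = -1, MRS = (4/2)·(q/r)^2.
Tangency: set MRS = p_r/p_q = 9/2 = 4.5.
So (q/r)^2 = 2.25; taking the square root, q/r = 1.5, i.e. q = 1.5·r.
Substitute into the budget 9·r + 2·q = 24: 12·r = 24, so r* = 2 and q* = 1.5·2 = 3.

r* = 2, q* = 3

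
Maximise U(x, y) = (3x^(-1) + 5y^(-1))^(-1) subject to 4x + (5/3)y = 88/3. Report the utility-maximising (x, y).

For CES with ρ = -1, MRS = (3/5)·(y/x)^2.
Tangency: set MRS = p_x/p_y = 4/(5/3) = 2.4.
So (y/x)^2 = 4; taking the square root, y/x = 2, i.e. y = 2·x.
Substitute into the budget 4·x + (5/3)·y = 88/3: (22/3)·x = 88/3, so x* = 4 and y* = 2·4 = 8.

x* = 4, y* = 8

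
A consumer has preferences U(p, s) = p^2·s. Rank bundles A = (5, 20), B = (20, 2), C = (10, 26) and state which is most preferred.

Bundle C

Evaluate utility at each bundle:
U(A) = 500.
U(B) = 800.
U(C) = 2600.
Highest utility is C, so C ≻ B ≻ A.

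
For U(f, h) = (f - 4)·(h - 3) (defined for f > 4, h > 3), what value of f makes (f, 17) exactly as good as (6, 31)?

U(6, 31) = 56.
Set U(f, 17) = 56 and solve.
With h = 17: (17 − 3) = 14, so (f − 4) = 56/14 = 4.
So f = 4 + 4 = 8.
Check: U(8, 17) = 56.

f = 8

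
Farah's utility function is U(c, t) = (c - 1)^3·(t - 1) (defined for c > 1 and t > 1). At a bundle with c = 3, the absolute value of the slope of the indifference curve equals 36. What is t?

MU_c = 3·(c−1)^2·(t−1), MU_t = (c−1)^3.
MRS = (3/1)·(t−1)/(c−1).
Substitute c = 3: MRS = (t − 1)/(2/3). Setting this equal to 36 gives t − 1 = 36·(2/3) = 24, so t = 25.

t = 25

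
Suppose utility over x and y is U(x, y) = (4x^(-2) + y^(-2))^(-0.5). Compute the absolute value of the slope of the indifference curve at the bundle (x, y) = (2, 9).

For CES with ρ = -2, MRS = (4/1)·(y/x)^3.
At (2, 9): MRS = 364.5.
So at (2, 9) the consumer would give up 364.5 units of y for one more unit of x.

MRS = 364.5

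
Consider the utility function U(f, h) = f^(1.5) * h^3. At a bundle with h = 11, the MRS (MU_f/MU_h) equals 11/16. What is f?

f = 8

MU_f = 1.5·√f·h^3 and MU_h = 3·f^(1.5)·h^2.
MRS = MU_f/MU_h = (0.5)·h/f.
Substitute h = 11: MRS = 5.5/f. Setting 5.5/f = 11/16 gives f = 5.5/(11/16) = 8.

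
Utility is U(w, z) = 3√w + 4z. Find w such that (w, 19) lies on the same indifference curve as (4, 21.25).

U(4, 21.25) = 91.
Set U(w, 19) = 91 and solve.
With z = 19: 3√w = 91 − 4·19 = 15, so √w = 5 and w = 25.
Check: U(25, 19) = 91.

w = 25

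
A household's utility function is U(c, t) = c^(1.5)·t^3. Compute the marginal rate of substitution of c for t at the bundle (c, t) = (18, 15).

MU_c = 1.5·√c·t^3 and MU_t = 3·c^(1.5)·t^2.
MRS = MU_c/MU_t = (0.5)·t/c.
At (18, 15): MRS = 5/12.
So at (18, 15) the consumer would give up 5/12 units of t for one more unit of c.

MRS = 5/12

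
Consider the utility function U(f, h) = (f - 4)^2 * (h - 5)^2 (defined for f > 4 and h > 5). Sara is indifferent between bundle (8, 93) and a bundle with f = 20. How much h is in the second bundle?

U(8, 93) = 123904.
Set U(20, h) = 123904 and solve.
With f = 20: (20 − 4)^2 = 256, so (h − 5)^2 = 123904/256 = 484.
Taking the square root (with h > 5): h − 5 = 22, so h = 27.
Check: U(20, 27) = 123904.

h = 27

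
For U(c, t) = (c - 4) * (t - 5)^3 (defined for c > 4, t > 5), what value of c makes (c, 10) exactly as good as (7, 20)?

U(7, 20) = 10125.
Set U(c, 10) = 10125 and solve.
With t = 10: (10 − 5)^3 = 125, so (c − 4) = 10125/125 = 81.
So c = 4 + 81 = 85.
Check: U(85, 10) = 10125.

c = 85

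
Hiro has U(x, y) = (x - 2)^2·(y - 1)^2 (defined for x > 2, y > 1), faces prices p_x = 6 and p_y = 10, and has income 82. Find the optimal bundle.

x* = 7, y* = 4

MU_x = 2·(x−2)·(y−1)^2, MU_y = 2·(x−2)^2·(y−1).
MRS = (y−1)/(x−2).
Tangency: set MRS = p_x/p_y = 6/10 = 0.6.
So (y − 1)/(x − 2) = 0.6, i.e. (y − 1) = 0.6·(x − 2).
Rewrite the budget in excess-of-subsistence terms: 6·(x − 2) + 10·(y − 1) = 82 − 6·2 − 10·1 = 60.
Substituting, 12·(x − 2) = 60, so x − 2 = 5 and x* = 7.
Then y − 1 = 0.6·5 = 3, so y* = 4.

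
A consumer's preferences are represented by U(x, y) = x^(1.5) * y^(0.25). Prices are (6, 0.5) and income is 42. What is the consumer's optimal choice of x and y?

MU_x = 1.5·√x·y^(0.25) and MU_y = 0.25·x^(1.5)·y^(-0.75).
MRS = MU_x/MU_y = (6)·y/x.
Tangency: set MRS = p_x/p_y = 6/0.5 = 12.
So (6)·y/x = 12, i.e. y = 2·x.
Substitute into the budget 6·x + 0.5·y = 42: 7·x = 42, so x* = 6.
Then y* = 2·6 = 12.

x* = 6, y* = 12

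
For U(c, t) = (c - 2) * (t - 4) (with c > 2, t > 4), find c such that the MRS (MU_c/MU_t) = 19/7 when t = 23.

MU_c = (t−4), MU_t = (c−2).
MRS = (t−4)/(c−2).
Substitute t = 23: MRS = 19/(c − 2). Setting this equal to 19/7 gives c − 2 = 19/(19/7) = 7, so c = 9.

c = 9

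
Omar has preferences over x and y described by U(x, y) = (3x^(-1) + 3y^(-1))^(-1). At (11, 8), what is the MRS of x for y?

For CES with ρ = -1, MRS = (y/x)^2.
At (11, 8): MRS = 64/121.
So at (11, 8) the consumer would give up 64/121 units of y for one more unit of x.

MRS = 64/121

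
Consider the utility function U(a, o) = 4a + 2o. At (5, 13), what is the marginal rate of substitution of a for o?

MRS = 2

MU_a = 4, MU_o = 2, so MRS = 4/2 = 2 at every bundle.
At (5, 13): MRS = 2.
That is, one extra unit of a is worth 2 units of o at the margin.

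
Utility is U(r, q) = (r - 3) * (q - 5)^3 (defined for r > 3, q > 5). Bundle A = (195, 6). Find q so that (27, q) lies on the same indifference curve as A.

U(195, 6) = 192.
Set U(27, q) = 192 and solve.
With r = 27: (27 − 3) = 24, so (q − 5)^3 = 192/24 = 8.
Taking the cube root (with q > 5): q − 5 = 2, so q = 7.
Check: U(27, 7) = 192.

q = 7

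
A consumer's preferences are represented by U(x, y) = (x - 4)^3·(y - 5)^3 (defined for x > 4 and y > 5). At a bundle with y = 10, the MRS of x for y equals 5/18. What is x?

x = 22

MU_x = 3·(x−4)^2·(y−5)^3, MU_y = 3·(x−4)^3·(y−5)^2.
MRS = (y−5)/(x−4).
Substitute y = 10: MRS = 5/(x − 4). Setting this equal to 5/18 gives x − 4 = 5/(5/18) = 18, so x = 22.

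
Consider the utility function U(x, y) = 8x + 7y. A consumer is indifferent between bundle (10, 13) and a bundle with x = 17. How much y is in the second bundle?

U(10, 13) = 171.
Set U(17, y) = 171 and solve.
8·17 + 7y = 171 ⇒ 7y = 35 ⇒ y = 5.
Check: U(17, 5) = 171.

y = 5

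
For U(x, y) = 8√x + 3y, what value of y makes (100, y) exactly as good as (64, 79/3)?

U(64, 79/3) = 143.
Set U(100, y) = 143 and solve.
With x = 100: √100 = 10, so 3y = 143 − 8·10 = 63 and y = 21.
Check: U(100, 21) = 143.

y = 21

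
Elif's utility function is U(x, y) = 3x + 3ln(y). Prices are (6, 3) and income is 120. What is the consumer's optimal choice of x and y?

x* = 19, y* = 2

MU_x = 3, MU_y = 3/y.
MRS = 3 ÷ (3/y).
Tangency: set MRS = p_x/p_y = 6/3 = 2.
MRS depends only on y: y = 2 ⇒ y* = 2.
From the budget, 6·x = 120 − 3·2 = 114, so x* = 19.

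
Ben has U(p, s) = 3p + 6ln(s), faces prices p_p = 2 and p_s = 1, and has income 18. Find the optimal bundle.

MU_p = 3, MU_s = 6/s.
MRS = 3 ÷ (6/s).
Tangency: set MRS = p_p/p_s = 2/1 = 2.
MRS depends only on s: 0.5·s = 2 ⇒ s* = 2/0.5 = 4.
From the budget, 2·p = 18 − 1·4 = 14, so p* = 7.

p* = 7, s* = 4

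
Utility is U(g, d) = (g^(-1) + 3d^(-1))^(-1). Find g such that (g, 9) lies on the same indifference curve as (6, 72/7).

U depends on (g, d) only through S = g^(-1) + 3d^(-1), so equal utility means equal S. At (6, 72/7): S = 11/24.
With d = 9: 3·9^(-1) = 1/3, so g^(-1) = 11/24 − 1/3 = 0.125.
Hence g = 1/0.125 = 8.
Check: U(8, 9) = 2.1818.

g = 8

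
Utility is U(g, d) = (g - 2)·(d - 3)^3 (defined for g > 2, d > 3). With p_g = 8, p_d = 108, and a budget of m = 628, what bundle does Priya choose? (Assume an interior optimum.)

MU_g = (d−3)^3, MU_d = 3·(g−2)·(d−3)^2.
MRS = (1/3)·(d−3)/(g−2).
Tangency: set MRS = p_g/p_d = 8/108 = 2/27.
So (1/3)·(d − 3)/(g − 2) = 2/27, i.e. (d − 3) = (2/9)·(g − 2).
Rewrite the budget in excess-of-subsistence terms: 8·(g − 2) + 108·(d − 3) = 628 − 8·2 − 108·3 = 288.
Substituting, 32·(g − 2) = 288, so g − 2 = 9 and g* = 11.
Then d − 3 = (2/9)·9 = 2, so d* = 5.

g* = 11, d* = 5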